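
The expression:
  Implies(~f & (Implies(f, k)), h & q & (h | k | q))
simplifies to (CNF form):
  (f | h) & (f | q)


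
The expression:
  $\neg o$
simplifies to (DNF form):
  $\neg o$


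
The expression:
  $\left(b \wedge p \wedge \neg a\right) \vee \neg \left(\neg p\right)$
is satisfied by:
  {p: True}


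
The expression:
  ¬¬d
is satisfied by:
  {d: True}


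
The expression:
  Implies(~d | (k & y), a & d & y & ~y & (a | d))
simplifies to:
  d & (~k | ~y)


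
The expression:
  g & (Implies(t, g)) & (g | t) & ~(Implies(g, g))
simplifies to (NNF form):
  False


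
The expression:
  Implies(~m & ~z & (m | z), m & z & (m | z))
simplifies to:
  True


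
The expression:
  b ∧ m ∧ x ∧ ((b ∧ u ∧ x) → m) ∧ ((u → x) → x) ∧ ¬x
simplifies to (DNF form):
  False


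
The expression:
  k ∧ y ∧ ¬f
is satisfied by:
  {y: True, k: True, f: False}


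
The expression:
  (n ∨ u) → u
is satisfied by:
  {u: True, n: False}
  {n: False, u: False}
  {n: True, u: True}


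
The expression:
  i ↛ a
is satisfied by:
  {i: True, a: False}


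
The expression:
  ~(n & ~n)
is always true.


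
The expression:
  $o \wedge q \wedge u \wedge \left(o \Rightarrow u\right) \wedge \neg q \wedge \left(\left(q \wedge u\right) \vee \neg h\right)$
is never true.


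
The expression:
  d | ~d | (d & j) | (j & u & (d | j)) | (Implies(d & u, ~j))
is always true.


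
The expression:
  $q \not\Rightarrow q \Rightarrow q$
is always true.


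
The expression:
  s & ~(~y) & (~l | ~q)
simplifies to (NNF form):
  s & y & (~l | ~q)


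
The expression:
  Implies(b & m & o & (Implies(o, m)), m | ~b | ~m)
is always true.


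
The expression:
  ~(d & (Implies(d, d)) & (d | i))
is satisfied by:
  {d: False}


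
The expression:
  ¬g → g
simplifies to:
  g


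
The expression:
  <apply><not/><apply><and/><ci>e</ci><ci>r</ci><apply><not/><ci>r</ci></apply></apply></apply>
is always true.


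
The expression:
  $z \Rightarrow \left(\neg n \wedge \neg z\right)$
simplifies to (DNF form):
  $\neg z$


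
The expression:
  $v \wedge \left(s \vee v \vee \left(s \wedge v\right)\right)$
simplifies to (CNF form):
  $v$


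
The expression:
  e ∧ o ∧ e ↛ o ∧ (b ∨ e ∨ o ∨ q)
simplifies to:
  False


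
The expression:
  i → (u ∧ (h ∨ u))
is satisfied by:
  {u: True, i: False}
  {i: False, u: False}
  {i: True, u: True}


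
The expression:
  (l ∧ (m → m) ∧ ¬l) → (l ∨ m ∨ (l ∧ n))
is always true.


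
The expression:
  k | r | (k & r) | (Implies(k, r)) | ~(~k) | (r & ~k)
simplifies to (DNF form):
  True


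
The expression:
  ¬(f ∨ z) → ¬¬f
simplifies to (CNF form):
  f ∨ z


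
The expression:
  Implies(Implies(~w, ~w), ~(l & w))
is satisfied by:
  {l: False, w: False}
  {w: True, l: False}
  {l: True, w: False}


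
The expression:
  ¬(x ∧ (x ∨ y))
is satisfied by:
  {x: False}


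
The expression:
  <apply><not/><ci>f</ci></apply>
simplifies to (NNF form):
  <apply><not/><ci>f</ci></apply>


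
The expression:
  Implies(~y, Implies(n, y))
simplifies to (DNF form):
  y | ~n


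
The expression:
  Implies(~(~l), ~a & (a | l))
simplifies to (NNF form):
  ~a | ~l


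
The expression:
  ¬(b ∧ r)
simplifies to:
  ¬b ∨ ¬r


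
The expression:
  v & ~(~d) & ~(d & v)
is never true.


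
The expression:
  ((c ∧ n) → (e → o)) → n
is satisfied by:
  {n: True}


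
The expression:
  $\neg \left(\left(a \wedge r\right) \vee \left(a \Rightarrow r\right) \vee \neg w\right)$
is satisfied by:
  {a: True, w: True, r: False}


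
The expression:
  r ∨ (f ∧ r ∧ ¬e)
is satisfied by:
  {r: True}


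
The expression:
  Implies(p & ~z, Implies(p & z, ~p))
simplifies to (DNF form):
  True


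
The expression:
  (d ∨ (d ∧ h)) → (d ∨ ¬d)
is always true.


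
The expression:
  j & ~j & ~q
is never true.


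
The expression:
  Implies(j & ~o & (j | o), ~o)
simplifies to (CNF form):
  True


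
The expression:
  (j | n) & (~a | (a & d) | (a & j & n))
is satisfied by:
  {n: True, d: True, j: True, a: False}
  {n: True, j: True, d: False, a: False}
  {a: True, n: True, d: True, j: True}
  {a: True, n: True, j: True, d: False}
  {n: True, d: True, j: False, a: False}
  {n: True, j: False, d: False, a: False}
  {n: True, d: True, a: True, j: False}
  {d: True, j: True, a: False, n: False}
  {j: True, a: False, d: False, n: False}
  {a: True, j: True, d: True, n: False}


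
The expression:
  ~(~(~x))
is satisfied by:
  {x: False}


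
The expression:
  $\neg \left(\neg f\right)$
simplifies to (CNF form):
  $f$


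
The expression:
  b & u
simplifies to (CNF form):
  b & u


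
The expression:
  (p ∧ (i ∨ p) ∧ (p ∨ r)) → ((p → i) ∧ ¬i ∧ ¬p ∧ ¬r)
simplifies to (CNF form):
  ¬p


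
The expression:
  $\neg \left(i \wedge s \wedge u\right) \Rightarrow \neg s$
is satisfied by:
  {u: True, i: True, s: False}
  {u: True, i: False, s: False}
  {i: True, u: False, s: False}
  {u: False, i: False, s: False}
  {u: True, s: True, i: True}


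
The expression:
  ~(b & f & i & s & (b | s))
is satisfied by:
  {s: False, b: False, i: False, f: False}
  {f: True, s: False, b: False, i: False}
  {i: True, s: False, b: False, f: False}
  {f: True, i: True, s: False, b: False}
  {b: True, f: False, s: False, i: False}
  {f: True, b: True, s: False, i: False}
  {i: True, b: True, f: False, s: False}
  {f: True, i: True, b: True, s: False}
  {s: True, i: False, b: False, f: False}
  {f: True, s: True, i: False, b: False}
  {i: True, s: True, f: False, b: False}
  {f: True, i: True, s: True, b: False}
  {b: True, s: True, i: False, f: False}
  {f: True, b: True, s: True, i: False}
  {i: True, b: True, s: True, f: False}


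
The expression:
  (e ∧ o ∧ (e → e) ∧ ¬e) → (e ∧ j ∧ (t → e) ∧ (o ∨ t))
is always true.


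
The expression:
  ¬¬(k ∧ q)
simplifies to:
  k ∧ q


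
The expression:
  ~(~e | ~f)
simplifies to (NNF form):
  e & f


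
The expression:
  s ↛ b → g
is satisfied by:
  {b: True, g: True, s: False}
  {b: True, s: False, g: False}
  {g: True, s: False, b: False}
  {g: False, s: False, b: False}
  {b: True, g: True, s: True}
  {b: True, s: True, g: False}
  {g: True, s: True, b: False}


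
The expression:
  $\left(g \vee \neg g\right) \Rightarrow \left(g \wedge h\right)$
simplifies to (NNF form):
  $g \wedge h$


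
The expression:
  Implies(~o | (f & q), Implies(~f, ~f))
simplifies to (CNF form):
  True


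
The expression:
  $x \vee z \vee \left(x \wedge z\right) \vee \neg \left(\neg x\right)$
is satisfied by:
  {x: True, z: True}
  {x: True, z: False}
  {z: True, x: False}


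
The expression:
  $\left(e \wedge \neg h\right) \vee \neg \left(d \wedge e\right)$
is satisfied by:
  {h: False, e: False, d: False}
  {d: True, h: False, e: False}
  {e: True, h: False, d: False}
  {d: True, e: True, h: False}
  {h: True, d: False, e: False}
  {d: True, h: True, e: False}
  {e: True, h: True, d: False}


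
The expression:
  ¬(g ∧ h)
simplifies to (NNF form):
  ¬g ∨ ¬h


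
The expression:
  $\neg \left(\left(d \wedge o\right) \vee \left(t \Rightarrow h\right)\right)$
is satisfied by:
  {t: True, o: False, d: False, h: False}
  {t: True, d: True, o: False, h: False}
  {t: True, o: True, d: False, h: False}


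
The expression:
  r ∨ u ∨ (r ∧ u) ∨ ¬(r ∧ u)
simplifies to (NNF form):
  True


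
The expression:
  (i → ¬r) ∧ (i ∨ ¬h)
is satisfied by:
  {h: False, r: False, i: False}
  {i: True, h: False, r: False}
  {r: True, h: False, i: False}
  {i: True, h: True, r: False}


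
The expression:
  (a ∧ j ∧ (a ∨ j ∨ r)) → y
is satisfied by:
  {y: True, a: False, j: False}
  {a: False, j: False, y: False}
  {j: True, y: True, a: False}
  {j: True, a: False, y: False}
  {y: True, a: True, j: False}
  {a: True, y: False, j: False}
  {j: True, a: True, y: True}


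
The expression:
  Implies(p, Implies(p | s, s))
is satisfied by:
  {s: True, p: False}
  {p: False, s: False}
  {p: True, s: True}


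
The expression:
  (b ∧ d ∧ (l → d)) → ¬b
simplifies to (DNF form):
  ¬b ∨ ¬d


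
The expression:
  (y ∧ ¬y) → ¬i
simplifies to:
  True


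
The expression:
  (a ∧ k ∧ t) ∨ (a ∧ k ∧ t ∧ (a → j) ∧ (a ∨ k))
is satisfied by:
  {a: True, t: True, k: True}


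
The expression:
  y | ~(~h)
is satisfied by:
  {y: True, h: True}
  {y: True, h: False}
  {h: True, y: False}


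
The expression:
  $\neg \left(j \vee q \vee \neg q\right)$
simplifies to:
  $\text{False}$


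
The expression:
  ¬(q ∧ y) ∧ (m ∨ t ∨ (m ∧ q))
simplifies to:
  (m ∧ ¬q) ∨ (m ∧ ¬y) ∨ (t ∧ ¬q) ∨ (t ∧ ¬y)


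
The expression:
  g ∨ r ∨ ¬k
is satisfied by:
  {r: True, g: True, k: False}
  {r: True, k: False, g: False}
  {g: True, k: False, r: False}
  {g: False, k: False, r: False}
  {r: True, g: True, k: True}
  {r: True, k: True, g: False}
  {g: True, k: True, r: False}


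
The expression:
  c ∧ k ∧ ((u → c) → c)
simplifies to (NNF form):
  c ∧ k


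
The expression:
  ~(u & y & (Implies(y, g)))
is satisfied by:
  {g: False, u: False, y: False}
  {y: True, g: False, u: False}
  {u: True, g: False, y: False}
  {y: True, u: True, g: False}
  {g: True, y: False, u: False}
  {y: True, g: True, u: False}
  {u: True, g: True, y: False}


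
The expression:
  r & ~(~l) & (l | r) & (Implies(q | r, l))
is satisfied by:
  {r: True, l: True}


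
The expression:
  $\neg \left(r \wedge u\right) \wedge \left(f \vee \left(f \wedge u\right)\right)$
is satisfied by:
  {f: True, u: False, r: False}
  {r: True, f: True, u: False}
  {u: True, f: True, r: False}


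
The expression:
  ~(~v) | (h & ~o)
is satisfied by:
  {v: True, h: True, o: False}
  {v: True, o: False, h: False}
  {v: True, h: True, o: True}
  {v: True, o: True, h: False}
  {h: True, o: False, v: False}


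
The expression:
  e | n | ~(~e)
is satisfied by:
  {n: True, e: True}
  {n: True, e: False}
  {e: True, n: False}


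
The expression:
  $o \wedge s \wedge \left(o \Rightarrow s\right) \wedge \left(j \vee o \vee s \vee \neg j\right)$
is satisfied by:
  {s: True, o: True}


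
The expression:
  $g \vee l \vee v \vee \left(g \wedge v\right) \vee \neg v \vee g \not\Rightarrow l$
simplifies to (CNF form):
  $\text{True}$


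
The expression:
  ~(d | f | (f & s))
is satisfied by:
  {d: False, f: False}


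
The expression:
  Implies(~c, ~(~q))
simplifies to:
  c | q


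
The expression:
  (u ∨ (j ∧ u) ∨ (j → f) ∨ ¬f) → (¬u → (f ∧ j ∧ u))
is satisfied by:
  {u: True}


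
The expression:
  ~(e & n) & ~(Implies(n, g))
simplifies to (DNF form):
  n & ~e & ~g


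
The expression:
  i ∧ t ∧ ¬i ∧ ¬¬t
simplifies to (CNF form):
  False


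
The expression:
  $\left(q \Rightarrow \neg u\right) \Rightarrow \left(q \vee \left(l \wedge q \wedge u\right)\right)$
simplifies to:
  $q$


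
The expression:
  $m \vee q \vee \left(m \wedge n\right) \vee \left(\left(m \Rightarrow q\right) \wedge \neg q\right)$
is always true.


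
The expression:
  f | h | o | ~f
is always true.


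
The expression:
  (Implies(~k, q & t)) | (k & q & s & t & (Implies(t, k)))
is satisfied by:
  {k: True, q: True, t: True}
  {k: True, q: True, t: False}
  {k: True, t: True, q: False}
  {k: True, t: False, q: False}
  {q: True, t: True, k: False}


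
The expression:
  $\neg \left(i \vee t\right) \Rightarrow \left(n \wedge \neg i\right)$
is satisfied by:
  {i: True, n: True, t: True}
  {i: True, n: True, t: False}
  {i: True, t: True, n: False}
  {i: True, t: False, n: False}
  {n: True, t: True, i: False}
  {n: True, t: False, i: False}
  {t: True, n: False, i: False}


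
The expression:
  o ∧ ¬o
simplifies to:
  False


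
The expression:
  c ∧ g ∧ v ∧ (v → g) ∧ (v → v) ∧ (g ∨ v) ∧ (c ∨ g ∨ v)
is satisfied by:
  {c: True, g: True, v: True}


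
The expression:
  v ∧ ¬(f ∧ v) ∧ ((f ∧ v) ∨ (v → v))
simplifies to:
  v ∧ ¬f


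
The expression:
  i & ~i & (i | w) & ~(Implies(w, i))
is never true.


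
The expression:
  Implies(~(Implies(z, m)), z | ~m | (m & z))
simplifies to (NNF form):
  True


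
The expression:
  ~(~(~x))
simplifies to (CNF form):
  ~x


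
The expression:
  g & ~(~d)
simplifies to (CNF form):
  d & g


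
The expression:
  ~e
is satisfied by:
  {e: False}


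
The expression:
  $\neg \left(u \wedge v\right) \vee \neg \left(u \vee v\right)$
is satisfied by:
  {u: False, v: False}
  {v: True, u: False}
  {u: True, v: False}


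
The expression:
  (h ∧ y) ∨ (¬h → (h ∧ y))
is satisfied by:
  {h: True}


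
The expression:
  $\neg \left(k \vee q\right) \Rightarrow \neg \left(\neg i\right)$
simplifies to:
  $i \vee k \vee q$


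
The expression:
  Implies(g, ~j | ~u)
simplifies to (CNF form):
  ~g | ~j | ~u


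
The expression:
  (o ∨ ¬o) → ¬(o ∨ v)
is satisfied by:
  {v: False, o: False}


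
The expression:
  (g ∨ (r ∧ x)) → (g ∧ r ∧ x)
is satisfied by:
  {x: False, g: False, r: False}
  {r: True, x: False, g: False}
  {x: True, r: False, g: False}
  {g: True, r: True, x: True}


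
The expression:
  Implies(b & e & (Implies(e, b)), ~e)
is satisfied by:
  {e: False, b: False}
  {b: True, e: False}
  {e: True, b: False}


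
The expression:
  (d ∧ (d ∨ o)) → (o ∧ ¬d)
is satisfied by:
  {d: False}


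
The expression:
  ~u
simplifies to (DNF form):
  ~u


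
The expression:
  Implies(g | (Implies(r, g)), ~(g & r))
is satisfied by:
  {g: False, r: False}
  {r: True, g: False}
  {g: True, r: False}


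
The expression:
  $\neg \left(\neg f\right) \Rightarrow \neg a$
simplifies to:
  $\neg a \vee \neg f$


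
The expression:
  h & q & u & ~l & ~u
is never true.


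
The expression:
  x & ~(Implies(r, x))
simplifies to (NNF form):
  False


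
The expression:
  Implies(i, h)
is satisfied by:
  {h: True, i: False}
  {i: False, h: False}
  {i: True, h: True}


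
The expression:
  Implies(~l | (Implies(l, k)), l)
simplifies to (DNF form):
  l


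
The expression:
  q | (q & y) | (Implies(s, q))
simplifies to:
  q | ~s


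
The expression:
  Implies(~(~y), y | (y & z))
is always true.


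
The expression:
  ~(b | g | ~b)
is never true.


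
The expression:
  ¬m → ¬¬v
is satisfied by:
  {m: True, v: True}
  {m: True, v: False}
  {v: True, m: False}


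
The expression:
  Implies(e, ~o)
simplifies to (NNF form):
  ~e | ~o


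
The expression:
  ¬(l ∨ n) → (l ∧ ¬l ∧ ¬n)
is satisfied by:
  {n: True, l: True}
  {n: True, l: False}
  {l: True, n: False}


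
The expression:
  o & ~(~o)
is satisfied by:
  {o: True}


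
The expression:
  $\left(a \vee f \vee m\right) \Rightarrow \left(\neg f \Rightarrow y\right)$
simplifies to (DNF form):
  $f \vee y \vee \left(\neg a \wedge \neg m\right)$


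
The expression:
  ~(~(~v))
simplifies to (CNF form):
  ~v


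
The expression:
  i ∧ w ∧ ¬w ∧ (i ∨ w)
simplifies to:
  False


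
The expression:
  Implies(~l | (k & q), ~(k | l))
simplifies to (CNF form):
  (l | ~k) & (~k | ~q)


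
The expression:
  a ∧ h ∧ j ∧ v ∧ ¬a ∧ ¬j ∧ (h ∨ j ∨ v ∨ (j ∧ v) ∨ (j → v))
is never true.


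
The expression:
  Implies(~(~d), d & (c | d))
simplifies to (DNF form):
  True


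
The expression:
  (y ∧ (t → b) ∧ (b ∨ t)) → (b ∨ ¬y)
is always true.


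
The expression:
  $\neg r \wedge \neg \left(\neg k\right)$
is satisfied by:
  {k: True, r: False}


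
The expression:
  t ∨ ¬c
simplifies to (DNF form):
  t ∨ ¬c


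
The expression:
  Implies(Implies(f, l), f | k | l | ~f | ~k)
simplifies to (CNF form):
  True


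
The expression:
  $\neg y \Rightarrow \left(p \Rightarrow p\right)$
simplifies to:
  $\text{True}$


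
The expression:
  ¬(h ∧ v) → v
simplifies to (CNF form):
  v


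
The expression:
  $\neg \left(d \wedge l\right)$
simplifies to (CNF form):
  $\neg d \vee \neg l$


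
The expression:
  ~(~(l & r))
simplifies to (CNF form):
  l & r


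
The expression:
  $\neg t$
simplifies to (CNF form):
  $\neg t$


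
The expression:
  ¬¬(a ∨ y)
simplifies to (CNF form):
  a ∨ y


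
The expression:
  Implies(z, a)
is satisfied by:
  {a: True, z: False}
  {z: False, a: False}
  {z: True, a: True}


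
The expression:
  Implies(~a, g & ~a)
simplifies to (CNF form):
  a | g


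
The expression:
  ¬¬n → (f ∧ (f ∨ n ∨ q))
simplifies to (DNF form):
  f ∨ ¬n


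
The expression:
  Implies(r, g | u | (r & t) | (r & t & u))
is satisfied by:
  {t: True, g: True, u: True, r: False}
  {t: True, g: True, u: False, r: False}
  {t: True, u: True, g: False, r: False}
  {t: True, u: False, g: False, r: False}
  {g: True, u: True, t: False, r: False}
  {g: True, u: False, t: False, r: False}
  {u: True, t: False, g: False, r: False}
  {u: False, t: False, g: False, r: False}
  {r: True, t: True, g: True, u: True}
  {r: True, t: True, g: True, u: False}
  {r: True, t: True, u: True, g: False}
  {r: True, t: True, u: False, g: False}
  {r: True, g: True, u: True, t: False}
  {r: True, g: True, u: False, t: False}
  {r: True, u: True, g: False, t: False}


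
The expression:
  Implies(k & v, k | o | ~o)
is always true.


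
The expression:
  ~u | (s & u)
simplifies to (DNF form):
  s | ~u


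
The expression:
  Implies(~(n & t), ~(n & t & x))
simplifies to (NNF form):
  True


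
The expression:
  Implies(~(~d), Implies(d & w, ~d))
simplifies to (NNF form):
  ~d | ~w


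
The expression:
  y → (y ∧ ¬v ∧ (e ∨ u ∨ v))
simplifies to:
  (e ∧ ¬v) ∨ (u ∧ ¬v) ∨ ¬y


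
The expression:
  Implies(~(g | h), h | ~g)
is always true.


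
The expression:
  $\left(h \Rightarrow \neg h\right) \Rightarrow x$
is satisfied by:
  {x: True, h: True}
  {x: True, h: False}
  {h: True, x: False}


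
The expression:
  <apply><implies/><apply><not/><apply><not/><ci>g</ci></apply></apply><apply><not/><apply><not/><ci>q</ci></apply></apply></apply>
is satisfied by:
  {q: True, g: False}
  {g: False, q: False}
  {g: True, q: True}


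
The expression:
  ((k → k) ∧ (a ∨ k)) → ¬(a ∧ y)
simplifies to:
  ¬a ∨ ¬y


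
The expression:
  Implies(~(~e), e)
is always true.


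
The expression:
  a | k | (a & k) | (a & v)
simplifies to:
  a | k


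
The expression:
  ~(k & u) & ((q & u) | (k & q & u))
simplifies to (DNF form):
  q & u & ~k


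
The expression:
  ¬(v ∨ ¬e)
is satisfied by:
  {e: True, v: False}


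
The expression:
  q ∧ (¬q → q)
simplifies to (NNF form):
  q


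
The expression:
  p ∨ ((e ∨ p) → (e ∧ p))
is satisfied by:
  {p: True, e: False}
  {e: False, p: False}
  {e: True, p: True}


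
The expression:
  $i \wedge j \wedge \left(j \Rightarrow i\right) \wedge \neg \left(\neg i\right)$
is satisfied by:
  {i: True, j: True}


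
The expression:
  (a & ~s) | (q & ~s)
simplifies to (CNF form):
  ~s & (a | q)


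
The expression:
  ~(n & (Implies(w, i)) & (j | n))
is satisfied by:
  {w: True, i: False, n: False}
  {i: False, n: False, w: False}
  {w: True, i: True, n: False}
  {i: True, w: False, n: False}
  {n: True, w: True, i: False}


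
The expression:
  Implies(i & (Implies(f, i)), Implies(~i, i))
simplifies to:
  True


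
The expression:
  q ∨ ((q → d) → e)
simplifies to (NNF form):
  e ∨ q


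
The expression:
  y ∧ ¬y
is never true.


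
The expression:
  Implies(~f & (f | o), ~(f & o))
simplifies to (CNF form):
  True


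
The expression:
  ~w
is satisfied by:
  {w: False}


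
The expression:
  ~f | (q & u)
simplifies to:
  ~f | (q & u)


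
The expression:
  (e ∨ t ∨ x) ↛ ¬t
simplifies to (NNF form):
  t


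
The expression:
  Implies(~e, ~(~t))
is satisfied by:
  {t: True, e: True}
  {t: True, e: False}
  {e: True, t: False}


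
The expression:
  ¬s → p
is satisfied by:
  {p: True, s: True}
  {p: True, s: False}
  {s: True, p: False}


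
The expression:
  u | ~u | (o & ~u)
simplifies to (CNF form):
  True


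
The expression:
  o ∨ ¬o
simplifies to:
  True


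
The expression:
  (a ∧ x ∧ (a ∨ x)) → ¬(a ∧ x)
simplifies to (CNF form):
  ¬a ∨ ¬x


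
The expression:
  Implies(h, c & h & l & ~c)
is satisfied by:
  {h: False}


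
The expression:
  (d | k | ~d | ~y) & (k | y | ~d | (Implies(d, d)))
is always true.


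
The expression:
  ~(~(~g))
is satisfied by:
  {g: False}


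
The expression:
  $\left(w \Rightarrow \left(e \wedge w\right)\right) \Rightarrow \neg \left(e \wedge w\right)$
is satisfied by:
  {w: False, e: False}
  {e: True, w: False}
  {w: True, e: False}


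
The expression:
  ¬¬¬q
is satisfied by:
  {q: False}


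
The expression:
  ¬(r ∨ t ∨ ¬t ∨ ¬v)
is never true.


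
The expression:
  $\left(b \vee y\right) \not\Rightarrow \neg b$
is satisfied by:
  {b: True}


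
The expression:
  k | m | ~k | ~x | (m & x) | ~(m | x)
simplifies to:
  True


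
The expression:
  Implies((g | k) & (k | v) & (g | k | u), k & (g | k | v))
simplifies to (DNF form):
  k | ~g | ~v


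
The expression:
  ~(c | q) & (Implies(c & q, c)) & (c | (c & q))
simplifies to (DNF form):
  False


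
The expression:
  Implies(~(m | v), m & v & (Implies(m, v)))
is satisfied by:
  {m: True, v: True}
  {m: True, v: False}
  {v: True, m: False}


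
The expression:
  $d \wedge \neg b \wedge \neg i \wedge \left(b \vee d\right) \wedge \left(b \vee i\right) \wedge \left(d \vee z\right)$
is never true.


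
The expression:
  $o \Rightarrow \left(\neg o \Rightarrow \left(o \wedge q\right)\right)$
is always true.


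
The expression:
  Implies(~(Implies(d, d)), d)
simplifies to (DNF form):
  True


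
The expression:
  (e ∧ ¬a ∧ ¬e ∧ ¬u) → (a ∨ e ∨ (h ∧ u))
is always true.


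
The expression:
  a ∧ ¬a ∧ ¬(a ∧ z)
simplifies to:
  False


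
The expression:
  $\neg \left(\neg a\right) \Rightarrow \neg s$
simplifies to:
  $\neg a \vee \neg s$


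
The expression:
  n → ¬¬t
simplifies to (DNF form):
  t ∨ ¬n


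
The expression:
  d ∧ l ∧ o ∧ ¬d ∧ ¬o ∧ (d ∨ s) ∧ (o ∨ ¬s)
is never true.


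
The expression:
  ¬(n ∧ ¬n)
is always true.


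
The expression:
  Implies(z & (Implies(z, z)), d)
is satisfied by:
  {d: True, z: False}
  {z: False, d: False}
  {z: True, d: True}


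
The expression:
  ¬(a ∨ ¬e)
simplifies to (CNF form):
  e ∧ ¬a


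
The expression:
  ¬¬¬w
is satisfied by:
  {w: False}


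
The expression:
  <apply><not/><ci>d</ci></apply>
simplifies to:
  <apply><not/><ci>d</ci></apply>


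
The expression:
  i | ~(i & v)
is always true.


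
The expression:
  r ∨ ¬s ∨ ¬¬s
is always true.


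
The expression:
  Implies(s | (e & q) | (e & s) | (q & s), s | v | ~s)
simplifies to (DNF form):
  True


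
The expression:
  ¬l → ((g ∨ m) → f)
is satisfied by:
  {l: True, f: True, m: False, g: False}
  {l: True, f: True, g: True, m: False}
  {l: True, f: True, m: True, g: False}
  {l: True, f: True, g: True, m: True}
  {l: True, m: False, g: False, f: False}
  {l: True, g: True, m: False, f: False}
  {l: True, m: True, g: False, f: False}
  {l: True, g: True, m: True, f: False}
  {f: True, m: False, g: False, l: False}
  {g: True, f: True, m: False, l: False}
  {f: True, m: True, g: False, l: False}
  {g: True, f: True, m: True, l: False}
  {f: False, m: False, g: False, l: False}


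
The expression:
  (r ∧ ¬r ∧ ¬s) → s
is always true.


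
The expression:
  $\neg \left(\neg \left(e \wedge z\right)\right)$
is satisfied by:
  {z: True, e: True}


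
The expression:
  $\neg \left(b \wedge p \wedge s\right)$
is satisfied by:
  {s: False, p: False, b: False}
  {b: True, s: False, p: False}
  {p: True, s: False, b: False}
  {b: True, p: True, s: False}
  {s: True, b: False, p: False}
  {b: True, s: True, p: False}
  {p: True, s: True, b: False}


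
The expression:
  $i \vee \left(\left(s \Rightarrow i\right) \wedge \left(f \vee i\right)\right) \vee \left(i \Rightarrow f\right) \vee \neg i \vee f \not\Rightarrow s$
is always true.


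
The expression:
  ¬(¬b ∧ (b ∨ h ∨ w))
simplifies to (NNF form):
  b ∨ (¬h ∧ ¬w)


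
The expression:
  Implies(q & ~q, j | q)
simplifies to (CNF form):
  True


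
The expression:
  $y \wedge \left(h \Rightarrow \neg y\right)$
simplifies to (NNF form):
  $y \wedge \neg h$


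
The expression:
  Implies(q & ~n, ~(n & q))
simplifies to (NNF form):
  True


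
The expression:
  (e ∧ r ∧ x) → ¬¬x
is always true.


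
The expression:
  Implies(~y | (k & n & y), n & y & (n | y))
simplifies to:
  y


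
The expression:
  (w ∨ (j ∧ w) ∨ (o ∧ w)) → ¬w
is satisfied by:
  {w: False}


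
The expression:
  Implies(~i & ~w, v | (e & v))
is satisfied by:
  {i: True, v: True, w: True}
  {i: True, v: True, w: False}
  {i: True, w: True, v: False}
  {i: True, w: False, v: False}
  {v: True, w: True, i: False}
  {v: True, w: False, i: False}
  {w: True, v: False, i: False}


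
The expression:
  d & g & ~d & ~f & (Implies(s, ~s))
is never true.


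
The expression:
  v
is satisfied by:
  {v: True}


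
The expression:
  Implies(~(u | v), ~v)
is always true.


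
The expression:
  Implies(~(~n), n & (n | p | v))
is always true.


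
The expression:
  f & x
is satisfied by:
  {x: True, f: True}


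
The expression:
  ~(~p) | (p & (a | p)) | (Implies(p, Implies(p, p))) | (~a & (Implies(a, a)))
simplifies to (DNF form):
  True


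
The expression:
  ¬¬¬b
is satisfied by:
  {b: False}


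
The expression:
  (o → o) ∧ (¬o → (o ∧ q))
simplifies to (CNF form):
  o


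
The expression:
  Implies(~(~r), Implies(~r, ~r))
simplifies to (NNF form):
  True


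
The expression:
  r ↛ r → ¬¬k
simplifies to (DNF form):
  True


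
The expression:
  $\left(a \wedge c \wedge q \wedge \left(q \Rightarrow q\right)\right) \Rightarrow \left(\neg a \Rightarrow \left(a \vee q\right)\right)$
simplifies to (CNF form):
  $\text{True}$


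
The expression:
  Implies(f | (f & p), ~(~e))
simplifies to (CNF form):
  e | ~f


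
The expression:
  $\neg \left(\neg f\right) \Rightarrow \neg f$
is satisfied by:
  {f: False}


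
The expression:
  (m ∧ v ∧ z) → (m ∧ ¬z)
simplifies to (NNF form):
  ¬m ∨ ¬v ∨ ¬z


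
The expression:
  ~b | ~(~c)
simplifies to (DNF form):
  c | ~b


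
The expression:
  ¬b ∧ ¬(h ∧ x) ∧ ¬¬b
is never true.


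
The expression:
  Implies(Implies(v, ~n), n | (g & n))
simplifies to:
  n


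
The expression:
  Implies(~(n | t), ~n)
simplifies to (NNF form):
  True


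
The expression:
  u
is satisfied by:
  {u: True}


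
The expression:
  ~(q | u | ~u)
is never true.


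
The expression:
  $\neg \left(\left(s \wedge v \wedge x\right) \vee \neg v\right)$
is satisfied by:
  {v: True, s: False, x: False}
  {x: True, v: True, s: False}
  {s: True, v: True, x: False}


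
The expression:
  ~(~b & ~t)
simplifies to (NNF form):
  b | t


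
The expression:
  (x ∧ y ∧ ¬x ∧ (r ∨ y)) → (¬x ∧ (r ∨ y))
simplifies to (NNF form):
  True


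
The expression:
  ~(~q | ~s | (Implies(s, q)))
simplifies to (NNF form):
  False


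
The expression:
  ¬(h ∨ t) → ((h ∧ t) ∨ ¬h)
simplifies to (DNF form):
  True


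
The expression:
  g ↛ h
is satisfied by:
  {g: True, h: False}


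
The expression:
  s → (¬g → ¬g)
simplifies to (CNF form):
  True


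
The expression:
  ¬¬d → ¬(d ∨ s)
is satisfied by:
  {d: False}


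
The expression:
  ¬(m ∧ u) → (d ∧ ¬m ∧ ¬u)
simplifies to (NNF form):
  (d ∨ m) ∧ (m ∨ ¬u) ∧ (u ∨ ¬m)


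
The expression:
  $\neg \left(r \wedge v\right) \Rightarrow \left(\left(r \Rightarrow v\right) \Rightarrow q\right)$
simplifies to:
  $q \vee r$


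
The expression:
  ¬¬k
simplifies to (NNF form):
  k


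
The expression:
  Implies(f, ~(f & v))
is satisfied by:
  {v: False, f: False}
  {f: True, v: False}
  {v: True, f: False}


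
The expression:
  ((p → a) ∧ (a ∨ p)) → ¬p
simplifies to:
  ¬a ∨ ¬p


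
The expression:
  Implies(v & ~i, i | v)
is always true.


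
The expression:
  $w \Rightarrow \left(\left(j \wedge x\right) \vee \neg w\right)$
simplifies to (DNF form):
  $\left(j \wedge x\right) \vee \neg w$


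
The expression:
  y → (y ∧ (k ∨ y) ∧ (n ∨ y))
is always true.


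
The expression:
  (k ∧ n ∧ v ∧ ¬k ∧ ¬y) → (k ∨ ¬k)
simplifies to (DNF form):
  True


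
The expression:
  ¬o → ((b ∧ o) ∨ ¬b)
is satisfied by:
  {o: True, b: False}
  {b: False, o: False}
  {b: True, o: True}


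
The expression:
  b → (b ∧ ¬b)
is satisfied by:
  {b: False}


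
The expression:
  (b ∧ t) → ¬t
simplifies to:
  ¬b ∨ ¬t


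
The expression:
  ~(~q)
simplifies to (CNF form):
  q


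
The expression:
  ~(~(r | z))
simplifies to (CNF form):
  r | z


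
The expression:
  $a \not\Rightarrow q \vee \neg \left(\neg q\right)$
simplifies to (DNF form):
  $a \vee q$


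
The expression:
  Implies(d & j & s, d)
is always true.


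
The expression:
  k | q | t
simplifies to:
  k | q | t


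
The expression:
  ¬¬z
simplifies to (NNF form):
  z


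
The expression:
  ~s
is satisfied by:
  {s: False}


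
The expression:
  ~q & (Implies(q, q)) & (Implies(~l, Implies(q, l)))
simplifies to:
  ~q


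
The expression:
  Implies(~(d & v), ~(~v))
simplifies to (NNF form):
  v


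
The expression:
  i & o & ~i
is never true.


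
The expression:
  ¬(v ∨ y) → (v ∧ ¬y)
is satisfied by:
  {y: True, v: True}
  {y: True, v: False}
  {v: True, y: False}


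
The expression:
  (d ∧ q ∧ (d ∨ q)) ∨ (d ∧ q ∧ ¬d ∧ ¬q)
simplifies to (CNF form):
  d ∧ q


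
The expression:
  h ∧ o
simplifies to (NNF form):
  h ∧ o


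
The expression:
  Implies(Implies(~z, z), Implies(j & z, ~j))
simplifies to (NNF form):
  ~j | ~z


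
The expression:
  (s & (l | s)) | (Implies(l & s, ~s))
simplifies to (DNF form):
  True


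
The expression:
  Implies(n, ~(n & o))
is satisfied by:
  {o: False, n: False}
  {n: True, o: False}
  {o: True, n: False}


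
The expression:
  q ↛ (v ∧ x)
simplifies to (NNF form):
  q ∧ (¬v ∨ ¬x)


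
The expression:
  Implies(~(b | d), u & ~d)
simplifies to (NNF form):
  b | d | u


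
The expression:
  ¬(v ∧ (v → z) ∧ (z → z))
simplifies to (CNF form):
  ¬v ∨ ¬z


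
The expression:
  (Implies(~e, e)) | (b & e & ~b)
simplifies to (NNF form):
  e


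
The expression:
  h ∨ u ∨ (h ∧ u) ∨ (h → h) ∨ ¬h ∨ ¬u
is always true.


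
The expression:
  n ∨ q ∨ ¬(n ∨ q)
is always true.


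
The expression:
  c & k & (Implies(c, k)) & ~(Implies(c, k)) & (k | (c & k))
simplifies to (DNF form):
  False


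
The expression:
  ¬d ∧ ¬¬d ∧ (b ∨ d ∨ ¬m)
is never true.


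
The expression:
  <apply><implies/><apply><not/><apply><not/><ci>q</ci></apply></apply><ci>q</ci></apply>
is always true.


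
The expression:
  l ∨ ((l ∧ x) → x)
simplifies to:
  True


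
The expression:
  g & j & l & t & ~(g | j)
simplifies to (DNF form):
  False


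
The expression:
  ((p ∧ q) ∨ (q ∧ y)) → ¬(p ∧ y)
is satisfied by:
  {p: False, q: False, y: False}
  {y: True, p: False, q: False}
  {q: True, p: False, y: False}
  {y: True, q: True, p: False}
  {p: True, y: False, q: False}
  {y: True, p: True, q: False}
  {q: True, p: True, y: False}


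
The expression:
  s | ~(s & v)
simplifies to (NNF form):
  True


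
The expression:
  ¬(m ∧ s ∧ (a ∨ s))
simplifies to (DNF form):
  ¬m ∨ ¬s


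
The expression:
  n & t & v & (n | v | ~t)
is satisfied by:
  {t: True, n: True, v: True}


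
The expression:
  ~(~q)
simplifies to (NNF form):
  q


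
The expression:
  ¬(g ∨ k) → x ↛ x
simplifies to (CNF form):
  g ∨ k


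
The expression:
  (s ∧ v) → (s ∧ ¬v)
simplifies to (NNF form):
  ¬s ∨ ¬v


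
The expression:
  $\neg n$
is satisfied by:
  {n: False}


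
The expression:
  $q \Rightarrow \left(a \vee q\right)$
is always true.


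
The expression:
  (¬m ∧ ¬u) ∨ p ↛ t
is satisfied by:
  {p: True, m: False, u: False, t: False}
  {p: False, m: False, u: False, t: False}
  {t: True, p: True, m: False, u: False}
  {t: True, p: False, m: False, u: False}
  {u: True, p: True, m: False, t: False}
  {m: True, p: True, u: False, t: False}
  {u: True, m: True, p: True, t: False}


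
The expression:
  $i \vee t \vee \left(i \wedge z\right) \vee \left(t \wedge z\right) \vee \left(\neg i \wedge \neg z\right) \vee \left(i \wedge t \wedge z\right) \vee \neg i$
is always true.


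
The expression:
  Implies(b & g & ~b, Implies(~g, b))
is always true.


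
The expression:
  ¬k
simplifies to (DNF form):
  ¬k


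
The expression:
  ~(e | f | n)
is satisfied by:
  {n: False, e: False, f: False}


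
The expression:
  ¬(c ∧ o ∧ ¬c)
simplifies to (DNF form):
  True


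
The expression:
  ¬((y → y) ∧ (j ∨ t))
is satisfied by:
  {t: False, j: False}


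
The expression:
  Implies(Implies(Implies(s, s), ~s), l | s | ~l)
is always true.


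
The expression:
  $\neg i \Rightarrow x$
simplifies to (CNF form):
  $i \vee x$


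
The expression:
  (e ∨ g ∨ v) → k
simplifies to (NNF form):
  k ∨ (¬e ∧ ¬g ∧ ¬v)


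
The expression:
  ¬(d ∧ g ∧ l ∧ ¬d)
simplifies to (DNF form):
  True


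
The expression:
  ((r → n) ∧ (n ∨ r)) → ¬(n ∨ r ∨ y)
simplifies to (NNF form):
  ¬n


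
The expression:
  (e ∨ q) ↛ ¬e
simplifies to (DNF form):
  e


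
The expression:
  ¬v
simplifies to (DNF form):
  ¬v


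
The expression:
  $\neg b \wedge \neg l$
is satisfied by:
  {l: False, b: False}


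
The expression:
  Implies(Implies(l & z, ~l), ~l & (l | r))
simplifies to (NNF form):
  (l & z) | (r & ~l)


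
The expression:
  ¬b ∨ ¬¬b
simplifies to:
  True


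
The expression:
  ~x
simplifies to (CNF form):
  ~x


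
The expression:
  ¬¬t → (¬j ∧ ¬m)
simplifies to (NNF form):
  (¬j ∧ ¬m) ∨ ¬t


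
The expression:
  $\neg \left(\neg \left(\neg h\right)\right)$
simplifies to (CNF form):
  $\neg h$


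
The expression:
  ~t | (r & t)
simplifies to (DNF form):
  r | ~t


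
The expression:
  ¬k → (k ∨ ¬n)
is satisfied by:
  {k: True, n: False}
  {n: False, k: False}
  {n: True, k: True}


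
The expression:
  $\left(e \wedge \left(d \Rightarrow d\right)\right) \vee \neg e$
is always true.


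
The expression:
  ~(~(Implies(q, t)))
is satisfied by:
  {t: True, q: False}
  {q: False, t: False}
  {q: True, t: True}


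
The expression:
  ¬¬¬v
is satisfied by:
  {v: False}


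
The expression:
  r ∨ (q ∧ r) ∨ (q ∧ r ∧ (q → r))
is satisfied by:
  {r: True}


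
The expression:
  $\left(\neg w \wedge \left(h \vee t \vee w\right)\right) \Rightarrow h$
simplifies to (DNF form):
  $h \vee w \vee \neg t$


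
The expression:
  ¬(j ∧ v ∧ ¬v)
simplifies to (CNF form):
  True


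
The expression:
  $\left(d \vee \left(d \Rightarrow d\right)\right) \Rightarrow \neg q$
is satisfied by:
  {q: False}


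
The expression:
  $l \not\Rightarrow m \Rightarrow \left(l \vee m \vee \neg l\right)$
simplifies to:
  $\text{True}$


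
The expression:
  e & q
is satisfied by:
  {e: True, q: True}


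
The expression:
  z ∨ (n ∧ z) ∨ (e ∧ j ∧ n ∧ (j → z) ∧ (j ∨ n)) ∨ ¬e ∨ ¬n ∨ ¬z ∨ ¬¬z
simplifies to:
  True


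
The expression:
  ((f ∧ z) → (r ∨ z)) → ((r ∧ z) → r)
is always true.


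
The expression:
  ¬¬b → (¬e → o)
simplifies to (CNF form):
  e ∨ o ∨ ¬b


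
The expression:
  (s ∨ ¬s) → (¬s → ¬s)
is always true.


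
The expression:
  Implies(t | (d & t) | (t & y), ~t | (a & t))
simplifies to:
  a | ~t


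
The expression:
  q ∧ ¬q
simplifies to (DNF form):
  False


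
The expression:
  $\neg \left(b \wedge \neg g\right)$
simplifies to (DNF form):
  $g \vee \neg b$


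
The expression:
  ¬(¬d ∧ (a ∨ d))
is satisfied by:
  {d: True, a: False}
  {a: False, d: False}
  {a: True, d: True}


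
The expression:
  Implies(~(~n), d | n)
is always true.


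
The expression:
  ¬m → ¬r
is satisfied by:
  {m: True, r: False}
  {r: False, m: False}
  {r: True, m: True}


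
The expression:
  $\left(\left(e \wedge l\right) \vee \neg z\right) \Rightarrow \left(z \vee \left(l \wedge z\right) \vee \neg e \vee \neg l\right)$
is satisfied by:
  {z: True, l: False, e: False}
  {l: False, e: False, z: False}
  {z: True, e: True, l: False}
  {e: True, l: False, z: False}
  {z: True, l: True, e: False}
  {l: True, z: False, e: False}
  {z: True, e: True, l: True}


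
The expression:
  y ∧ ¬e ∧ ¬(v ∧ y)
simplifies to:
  y ∧ ¬e ∧ ¬v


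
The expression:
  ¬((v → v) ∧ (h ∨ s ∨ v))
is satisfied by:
  {v: False, h: False, s: False}


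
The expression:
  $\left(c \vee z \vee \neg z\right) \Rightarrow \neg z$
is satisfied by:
  {z: False}


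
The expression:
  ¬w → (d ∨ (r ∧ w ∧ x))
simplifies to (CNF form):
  d ∨ w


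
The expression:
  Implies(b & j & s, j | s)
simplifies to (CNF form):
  True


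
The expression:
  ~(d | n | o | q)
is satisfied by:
  {n: False, q: False, o: False, d: False}


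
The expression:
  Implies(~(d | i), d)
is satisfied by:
  {i: True, d: True}
  {i: True, d: False}
  {d: True, i: False}
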